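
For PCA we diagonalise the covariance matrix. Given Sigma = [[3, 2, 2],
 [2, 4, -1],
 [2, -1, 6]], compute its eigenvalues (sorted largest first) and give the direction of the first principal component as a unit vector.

Step 1 — characteristic polynomial p(λ) = det(λI - Sigma) = λ³ - tr·λ² + c_1·λ - det, where tr = trace, c_1 = sum of the principal 2×2 minors, det = det(Sigma):
  tr = 3 + 4 + 6 = 13,
  c_1 = (3·4 - (2)²) + (3·6 - (2)²) + (4·6 - (-1)²) = 8 + 14 + 23 = 45,
  det = 3·(4·6 - (-1)²) - (2)·((2)·6 - (-1)·(2)) + (2)·((2)·(-1) - 4·(2)) = 3·(23) - (2)·(14) + (2)·(-10) = 21.
  So p(λ) = λ³ - 13λ² + 45λ - 21.
Step 2 — look for an integer root (rational root theorem: any rational root is an integer divisor of 21). Testing λ = 7:
  p(7) = 343 - 637 + 315 - 21 = 0  ✓
  Dividing out (λ - 7): p(λ) = (λ - 7)(λ² - 6λ + 3).
Step 3 — remaining eigenvalues from the quadratic λ² - 6λ + 3 = 0:
  Δ = 6² - 4·3 = 36 - 12 = 24,  λ = (6 ± √24)/2 = (6 ± 4.899)/2 ≈ 5.4495 or 0.5505.
  Sorted: λ_1 = 7,  λ_2 = 5.4495,  λ_3 = 0.5505  (check: sum = 13 = tr ✓).

Step 4 — unit eigenvector for λ_1 = 7: v spans the null space of (Sigma - λ_1 I), whose rows are
  r_1 = (-4, 2, 2),  r_2 = (2, -3, -1),  r_3 = (2, -1, -1).
  v is orthogonal to every row, so take v ∝ r_1 × r_2 = ((2)·(-1) - (2)·(-3), (2)·(2) - (-4)·(-1), (-4)·(-3) - (2)·(2)) = (4, 0, 8).
  Rescale (divide by 4): u = (1, 0, 2).
  ||u|| = √((1)² + (0)² + (2)²) = √(5) ≈ 2.2361,  v_1 = u/||u|| ≈ (0.4472, 0, 0.8944) (||v_1|| = 1).

λ_1 = 7,  λ_2 = 5.4495,  λ_3 = 0.5505;  v_1 ≈ (0.4472, 0, 0.8944)


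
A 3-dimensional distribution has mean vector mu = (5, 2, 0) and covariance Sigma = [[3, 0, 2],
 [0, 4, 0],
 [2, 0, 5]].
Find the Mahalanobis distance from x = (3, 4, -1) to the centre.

Step 1 — centre the observation: (x - mu) = (-2, 2, -1).

Step 2 — invert Sigma (cofactor / det for 3×3, or solve directly):
  Sigma^{-1} = [[0.4545, 0, -0.1818],
 [0, 0.25, 0],
 [-0.1818, 0, 0.2727]].

Step 3 — form the quadratic (x - mu)^T · Sigma^{-1} · (x - mu):
  Sigma^{-1} · (x - mu) = (-0.7273, 0.5, 0.0909).
  (x - mu)^T · [Sigma^{-1} · (x - mu)] = (-2)·(-0.7273) + (2)·(0.5) + (-1)·(0.0909) = 2.3636.

Step 4 — take square root: d = √(2.3636) ≈ 1.5374.

d(x, mu) = √(2.3636) ≈ 1.5374


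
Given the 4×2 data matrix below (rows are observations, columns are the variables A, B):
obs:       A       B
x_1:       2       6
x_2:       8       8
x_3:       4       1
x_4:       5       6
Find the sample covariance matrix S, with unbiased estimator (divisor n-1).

Step 1 — column means:
  mean(A) = (2 + 8 + 4 + 5) / 4 = 19/4 = 4.75
  mean(B) = (6 + 8 + 1 + 6) / 4 = 21/4 = 5.25

Step 2 — sample covariance S[i,j] = (1/(n-1)) · Σ_k (x_{k,i} - mean_i) · (x_{k,j} - mean_j), with n-1 = 3.
  S[A,A] = ((-2.75)·(-2.75) + (3.25)·(3.25) + (-0.75)·(-0.75) + (0.25)·(0.25)) / 3 = 18.75/3 = 6.25
  S[A,B] = ((-2.75)·(0.75) + (3.25)·(2.75) + (-0.75)·(-4.25) + (0.25)·(0.75)) / 3 = 10.25/3 = 3.4167
  S[B,B] = ((0.75)·(0.75) + (2.75)·(2.75) + (-4.25)·(-4.25) + (0.75)·(0.75)) / 3 = 26.75/3 = 8.9167

S is symmetric (S[j,i] = S[i,j]). Assembling:

S = [[6.25, 3.4167],
 [3.4167, 8.9167]]


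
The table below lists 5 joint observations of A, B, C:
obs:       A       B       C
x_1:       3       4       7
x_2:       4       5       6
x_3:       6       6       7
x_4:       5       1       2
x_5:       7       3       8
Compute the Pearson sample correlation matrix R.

Step 1 — column means:
  mean(A) = (3 + 4 + 6 + 5 + 7) / 5 = 25/5 = 5
  mean(B) = (4 + 5 + 6 + 1 + 3) / 5 = 19/5 = 3.8
  mean(C) = (7 + 6 + 7 + 2 + 8) / 5 = 30/5 = 6

Step 2 — sample variances and covariances s[i,j] = (1/(n-1)) · Σ_k (x_{k,i} - mean_i) · (x_{k,j} - mean_j), with n-1 = 4:
  s[A,A] = ((-2)·(-2) + (-1)·(-1) + (1)·(1) + (0)·(0) + (2)·(2)) / 4 = 10/4 = 2.5
  s[A,B] = ((-2)·(0.2) + (-1)·(1.2) + (1)·(2.2) + (0)·(-2.8) + (2)·(-0.8)) / 4 = -1/4 = -0.25
  s[A,C] = ((-2)·(1) + (-1)·(0) + (1)·(1) + (0)·(-4) + (2)·(2)) / 4 = 3/4 = 0.75
  s[B,B] = ((0.2)·(0.2) + (1.2)·(1.2) + (2.2)·(2.2) + (-2.8)·(-2.8) + (-0.8)·(-0.8)) / 4 = 14.8/4 = 3.7
  s[B,C] = ((0.2)·(1) + (1.2)·(0) + (2.2)·(1) + (-2.8)·(-4) + (-0.8)·(2)) / 4 = 12/4 = 3
  s[C,C] = ((1)·(1) + (0)·(0) + (1)·(1) + (-4)·(-4) + (2)·(2)) / 4 = 22/4 = 5.5
  Sample standard deviations s_i = √(s[i,i]):
  s(A) = √(2.5) = 1.5811
  s(B) = √(3.7) = 1.9235
  s(C) = √(5.5) = 2.3452

Step 3 — r_{ij} = s_{ij} / (s_i · s_j):
  r[A,A] = 1 (diagonal).
  r[A,B] = -0.25 / (1.5811 · 1.9235) = -0.25 / 3.0414 = -0.0822
  r[A,C] = 0.75 / (1.5811 · 2.3452) = 0.75 / 3.7081 = 0.2023
  r[B,B] = 1 (diagonal).
  r[B,C] = 3 / (1.9235 · 2.3452) = 3 / 4.5111 = 0.665
  r[C,C] = 1 (diagonal).

R is symmetric with unit diagonal. Assembling:

R = [[1, -0.0822, 0.2023],
 [-0.0822, 1, 0.665],
 [0.2023, 0.665, 1]]


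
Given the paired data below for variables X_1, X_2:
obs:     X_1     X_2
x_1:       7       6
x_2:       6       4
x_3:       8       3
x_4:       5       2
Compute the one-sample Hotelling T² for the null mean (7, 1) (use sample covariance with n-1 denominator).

Step 1 — sample mean vector:
  mean(X_1) = (7 + 6 + 8 + 5) / 4 = 26/4 = 6.5
  mean(X_2) = (6 + 4 + 3 + 2) / 4 = 15/4 = 3.75
  x̄ = (6.5, 3.75),  deviation x̄ - mu_0 = (6.5, 3.75) - (7, 1) = (-0.5, 2.75).

Step 2 — sample covariance matrix, S[i,j] = (1/(n-1)) · Σ_k (x_{k,i} - mean_i) · (x_{k,j} - mean_j), divisor n-1 = 3:
  S[X_1,X_1] = ((0.5)·(0.5) + (-0.5)·(-0.5) + (1.5)·(1.5) + (-1.5)·(-1.5)) / 3 = 5/3 = 1.6667
  S[X_1,X_2] = ((0.5)·(2.25) + (-0.5)·(0.25) + (1.5)·(-0.75) + (-1.5)·(-1.75)) / 3 = 2.5/3 = 0.8333
  S[X_2,X_2] = ((2.25)·(2.25) + (0.25)·(0.25) + (-0.75)·(-0.75) + (-1.75)·(-1.75)) / 3 = 8.75/3 = 2.9167
  S = [[1.6667, 0.8333],
 [0.8333, 2.9167]].

Step 3 — invert S. det(S) = 1.6667·2.9167 - (0.8333)² = 4.1667.
  S^{-1} = (1/det) · [[d, -b], [-b, a]] = [[0.7, -0.2],
 [-0.2, 0.4]].

Step 4 — quadratic form (x̄ - mu_0)^T · S^{-1} · (x̄ - mu_0):
  S^{-1} · (x̄ - mu_0) = (-0.9, 1.2),
  (x̄ - mu_0)^T · [...] = (-0.5)·(-0.9) + (2.75)·(1.2) = 3.75.

Step 5 — scale by n: T² = 4 · 3.75 = 15.

T² ≈ 15


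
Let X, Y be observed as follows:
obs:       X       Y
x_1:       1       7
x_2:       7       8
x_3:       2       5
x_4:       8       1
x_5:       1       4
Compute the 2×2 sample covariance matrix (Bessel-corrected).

Step 1 — column means:
  mean(X) = (1 + 7 + 2 + 8 + 1) / 5 = 19/5 = 3.8
  mean(Y) = (7 + 8 + 5 + 1 + 4) / 5 = 25/5 = 5

Step 2 — sample covariance S[i,j] = (1/(n-1)) · Σ_k (x_{k,i} - mean_i) · (x_{k,j} - mean_j), with n-1 = 4.
  S[X,X] = ((-2.8)·(-2.8) + (3.2)·(3.2) + (-1.8)·(-1.8) + (4.2)·(4.2) + (-2.8)·(-2.8)) / 4 = 46.8/4 = 11.7
  S[X,Y] = ((-2.8)·(2) + (3.2)·(3) + (-1.8)·(0) + (4.2)·(-4) + (-2.8)·(-1)) / 4 = -10/4 = -2.5
  S[Y,Y] = ((2)·(2) + (3)·(3) + (0)·(0) + (-4)·(-4) + (-1)·(-1)) / 4 = 30/4 = 7.5

S is symmetric (S[j,i] = S[i,j]). Assembling:

S = [[11.7, -2.5],
 [-2.5, 7.5]]


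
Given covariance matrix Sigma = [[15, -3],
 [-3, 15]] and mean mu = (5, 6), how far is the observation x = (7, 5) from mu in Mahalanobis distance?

Step 1 — centre the observation: (x - mu) = (2, -1).

Step 2 — invert Sigma. det(Sigma) = 15·15 - (-3)² = 216.
  Sigma^{-1} = (1/det) · [[d, -b], [-b, a]] = [[0.0694, 0.0139],
 [0.0139, 0.0694]].

Step 3 — form the quadratic (x - mu)^T · Sigma^{-1} · (x - mu):
  Sigma^{-1} · (x - mu) = (0.125, -0.0417).
  (x - mu)^T · [Sigma^{-1} · (x - mu)] = (2)·(0.125) + (-1)·(-0.0417) = 0.2917.

Step 4 — take square root: d = √(0.2917) ≈ 0.5401.

d(x, mu) = √(0.2917) ≈ 0.5401


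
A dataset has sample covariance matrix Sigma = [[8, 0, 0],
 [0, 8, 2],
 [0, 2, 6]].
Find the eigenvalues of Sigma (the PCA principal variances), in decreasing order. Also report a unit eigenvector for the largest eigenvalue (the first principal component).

Step 1 — characteristic polynomial p(λ) = det(λI - Sigma) = λ³ - tr·λ² + c_1·λ - det, where tr = trace, c_1 = sum of the principal 2×2 minors, det = det(Sigma):
  tr = 8 + 8 + 6 = 22,
  c_1 = (8·8 - (0)²) + (8·6 - (0)²) + (8·6 - (2)²) = 64 + 48 + 44 = 156,
  det = 8·(8·6 - (2)²) - (0)·((0)·6 - (2)·(0)) + (0)·((0)·(2) - 8·(0)) = 8·(44) - (0)·(0) + (0)·(0) = 352.
  So p(λ) = λ³ - 22λ² + 156λ - 352.
Step 2 — look for an integer root (rational root theorem: any rational root is an integer divisor of 352). Testing λ = 8:
  p(8) = 512 - 1408 + 1248 - 352 = 0  ✓
  Dividing out (λ - 8): p(λ) = (λ - 8)(λ² - 14λ + 44).
Step 3 — remaining eigenvalues from the quadratic λ² - 14λ + 44 = 0:
  Δ = 14² - 4·44 = 196 - 176 = 20,  λ = (14 ± √20)/2 = (14 ± 4.4721)/2 ≈ 9.2361 or 4.7639.
  Sorted: λ_1 = 9.2361,  λ_2 = 8,  λ_3 = 4.7639  (check: sum = 22 = tr ✓).

Step 4 — unit eigenvector for λ_1 ≈ 9.2361: v spans the null space of (Sigma - λ_1 I), whose rows are
  r_1 = (-1.2361, 0, 0),  r_2 = (0, -1.2361, 2),  r_3 = (0, 2, -3.2361).
  v is orthogonal to every row, so take v ∝ r_1 × r_2 = ((0)·(2) - (0)·(-1.2361), (0)·(0) - (-1.2361)·(2), (-1.2361)·(-1.2361) - (0)·(0)) ≈ (0, 2.4721, 1.5279).
  Let u = (0, 2.4721, 1.5279).
  ||u|| = √((0)² + (2.4721)² + (1.5279)²) = √(8.4458) ≈ 2.9062,  v_1 = u/||u|| ≈ (0, 0.8507, 0.5257) (||v_1|| = 1).

λ_1 = 9.2361,  λ_2 = 8,  λ_3 = 4.7639;  v_1 ≈ (0, 0.8507, 0.5257)


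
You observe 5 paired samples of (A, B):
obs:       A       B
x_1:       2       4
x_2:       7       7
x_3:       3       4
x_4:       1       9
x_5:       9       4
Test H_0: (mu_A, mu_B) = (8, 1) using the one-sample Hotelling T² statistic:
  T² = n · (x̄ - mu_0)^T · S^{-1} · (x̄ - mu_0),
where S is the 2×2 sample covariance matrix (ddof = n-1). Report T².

Step 1 — sample mean vector:
  mean(A) = (2 + 7 + 3 + 1 + 9) / 5 = 22/5 = 4.4
  mean(B) = (4 + 7 + 4 + 9 + 4) / 5 = 28/5 = 5.6
  x̄ = (4.4, 5.6),  deviation x̄ - mu_0 = (4.4, 5.6) - (8, 1) = (-3.6, 4.6).

Step 2 — sample covariance matrix, S[i,j] = (1/(n-1)) · Σ_k (x_{k,i} - mean_i) · (x_{k,j} - mean_j), divisor n-1 = 4:
  S[A,A] = ((-2.4)·(-2.4) + (2.6)·(2.6) + (-1.4)·(-1.4) + (-3.4)·(-3.4) + (4.6)·(4.6)) / 4 = 47.2/4 = 11.8
  S[A,B] = ((-2.4)·(-1.6) + (2.6)·(1.4) + (-1.4)·(-1.6) + (-3.4)·(3.4) + (4.6)·(-1.6)) / 4 = -9.2/4 = -2.3
  S[B,B] = ((-1.6)·(-1.6) + (1.4)·(1.4) + (-1.6)·(-1.6) + (3.4)·(3.4) + (-1.6)·(-1.6)) / 4 = 21.2/4 = 5.3
  S = [[11.8, -2.3],
 [-2.3, 5.3]].

Step 3 — invert S. det(S) = 11.8·5.3 - (-2.3)² = 57.25.
  S^{-1} = (1/det) · [[d, -b], [-b, a]] = [[0.0926, 0.0402],
 [0.0402, 0.2061]].

Step 4 — quadratic form (x̄ - mu_0)^T · S^{-1} · (x̄ - mu_0):
  S^{-1} · (x̄ - mu_0) = (-0.1485, 0.8035),
  (x̄ - mu_0)^T · [...] = (-3.6)·(-0.1485) + (4.6)·(0.8035) = 4.2306.

Step 5 — scale by n: T² = 5 · 4.2306 = 21.1528.

T² ≈ 21.1528


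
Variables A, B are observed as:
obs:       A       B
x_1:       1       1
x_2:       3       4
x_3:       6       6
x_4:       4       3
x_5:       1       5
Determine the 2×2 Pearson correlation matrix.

Step 1 — column means:
  mean(A) = (1 + 3 + 6 + 4 + 1) / 5 = 15/5 = 3
  mean(B) = (1 + 4 + 6 + 3 + 5) / 5 = 19/5 = 3.8

Step 2 — sample variances and covariances s[i,j] = (1/(n-1)) · Σ_k (x_{k,i} - mean_i) · (x_{k,j} - mean_j), with n-1 = 4:
  s[A,A] = ((-2)·(-2) + (0)·(0) + (3)·(3) + (1)·(1) + (-2)·(-2)) / 4 = 18/4 = 4.5
  s[A,B] = ((-2)·(-2.8) + (0)·(0.2) + (3)·(2.2) + (1)·(-0.8) + (-2)·(1.2)) / 4 = 9/4 = 2.25
  s[B,B] = ((-2.8)·(-2.8) + (0.2)·(0.2) + (2.2)·(2.2) + (-0.8)·(-0.8) + (1.2)·(1.2)) / 4 = 14.8/4 = 3.7
  Sample standard deviations s_i = √(s[i,i]):
  s(A) = √(4.5) = 2.1213
  s(B) = √(3.7) = 1.9235

Step 3 — r_{ij} = s_{ij} / (s_i · s_j):
  r[A,A] = 1 (diagonal).
  r[A,B] = 2.25 / (2.1213 · 1.9235) = 2.25 / 4.0804 = 0.5514
  r[B,B] = 1 (diagonal).

R is symmetric with unit diagonal. Assembling:

R = [[1, 0.5514],
 [0.5514, 1]]


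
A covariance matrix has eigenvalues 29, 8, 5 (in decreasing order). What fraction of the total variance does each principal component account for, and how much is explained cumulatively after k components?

Step 1 — total variance = trace(Sigma) = Σ λ_i = 29 + 8 + 5 = 42.

Step 2 — fraction explained by component i = λ_i / Σ λ:
  PC1: 29/42 = 0.6905
  PC2: 8/42 = 0.1905
  PC3: 5/42 = 0.119

Step 3 — cumulative fraction after k components = (λ_1 + ... + λ_k) / Σ λ:
  k = 1: 29/42 = 0.6905
  k = 2: (29 + 8)/42 = 37/42 = 0.881
  k = 3: (29 + 8 + 5)/42 = 42/42 = 1

Summary (fraction, with percent):

explained: PC1 0.6905 (69.05%), PC2 0.1905 (19.05%), PC3 0.119 (11.9%);  cumulative: 0.6905, 0.881, 1


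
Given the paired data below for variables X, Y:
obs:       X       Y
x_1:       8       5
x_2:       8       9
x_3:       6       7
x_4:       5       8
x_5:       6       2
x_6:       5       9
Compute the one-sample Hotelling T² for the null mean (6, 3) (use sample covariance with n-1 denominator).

Step 1 — sample mean vector:
  mean(X) = (8 + 8 + 6 + 5 + 6 + 5) / 6 = 38/6 = 6.3333
  mean(Y) = (5 + 9 + 7 + 8 + 2 + 9) / 6 = 40/6 = 6.6667
  x̄ = (6.3333, 6.6667),  deviation x̄ - mu_0 = (6.3333, 6.6667) - (6, 3) = (0.3333, 3.6667).

Step 2 — sample covariance matrix, S[i,j] = (1/(n-1)) · Σ_k (x_{k,i} - mean_i) · (x_{k,j} - mean_j), divisor n-1 = 5:
  S[X,X] = ((1.6667)·(1.6667) + (1.6667)·(1.6667) + (-0.3333)·(-0.3333) + (-1.3333)·(-1.3333) + (-0.3333)·(-0.3333) + (-1.3333)·(-1.3333)) / 5 = 9.3333/5 = 1.8667
  S[X,Y] = ((1.6667)·(-1.6667) + (1.6667)·(2.3333) + (-0.3333)·(0.3333) + (-1.3333)·(1.3333) + (-0.3333)·(-4.6667) + (-1.3333)·(2.3333)) / 5 = -2.3333/5 = -0.4667
  S[Y,Y] = ((-1.6667)·(-1.6667) + (2.3333)·(2.3333) + (0.3333)·(0.3333) + (1.3333)·(1.3333) + (-4.6667)·(-4.6667) + (2.3333)·(2.3333)) / 5 = 37.3333/5 = 7.4667
  S = [[1.8667, -0.4667],
 [-0.4667, 7.4667]].

Step 3 — invert S. det(S) = 1.8667·7.4667 - (-0.4667)² = 13.72.
  S^{-1} = (1/det) · [[d, -b], [-b, a]] = [[0.5442, 0.034],
 [0.034, 0.1361]].

Step 4 — quadratic form (x̄ - mu_0)^T · S^{-1} · (x̄ - mu_0):
  S^{-1} · (x̄ - mu_0) = (0.3061, 0.5102),
  (x̄ - mu_0)^T · [...] = (0.3333)·(0.3061) + (3.6667)·(0.5102) = 1.9728.

Step 5 — scale by n: T² = 6 · 1.9728 = 11.8367.

T² ≈ 11.8367


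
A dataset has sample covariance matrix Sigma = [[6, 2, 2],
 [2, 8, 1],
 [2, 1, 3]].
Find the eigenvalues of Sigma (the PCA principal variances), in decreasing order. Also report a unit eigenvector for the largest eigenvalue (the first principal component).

Step 1 — characteristic polynomial p(λ) = det(λI - Sigma) = λ³ - tr·λ² + c_1·λ - det, where tr = trace, c_1 = sum of the principal 2×2 minors, det = det(Sigma):
  tr = 6 + 8 + 3 = 17,
  c_1 = (6·8 - (2)²) + (6·3 - (2)²) + (8·3 - (1)²) = 44 + 14 + 23 = 81,
  det = 6·(8·3 - (1)²) - (2)·((2)·3 - (1)·(2)) + (2)·((2)·(1) - 8·(2)) = 6·(23) - (2)·(4) + (2)·(-14) = 102.
  So p(λ) = λ³ - 17λ² + 81λ - 102.
Step 2 — look for an integer root (rational root theorem: any rational root is an integer divisor of 102). Testing λ = 2:
  p(2) = 8 - 68 + 162 - 102 = 0  ✓
  Dividing out (λ - 2): p(λ) = (λ - 2)(λ² - 15λ + 51).
Step 3 — remaining eigenvalues from the quadratic λ² - 15λ + 51 = 0:
  Δ = 15² - 4·51 = 225 - 204 = 21,  λ = (15 ± √21)/2 = (15 ± 4.5826)/2 ≈ 9.7913 or 5.2087.
  Sorted: λ_1 = 9.7913,  λ_2 = 5.2087,  λ_3 = 2  (check: sum = 17 = tr ✓).

Step 4 — unit eigenvector for λ_1 ≈ 9.7913: v spans the null space of (Sigma - λ_1 I), whose rows are
  r_1 = (-3.7913, 2, 2),  r_2 = (2, -1.7913, 1),  r_3 = (2, 1, -6.7913).
  v is orthogonal to every row, so take v ∝ r_1 × r_2 = ((2)·(1) - (2)·(-1.7913), (2)·(2) - (-3.7913)·(1), (-3.7913)·(-1.7913) - (2)·(2)) ≈ (5.5826, 7.7913, 2.7913).
  Let u = (5.5826, 7.7913, 2.7913).
  ||u|| = √((5.5826)² + (7.7913)² + (2.7913)²) = √(99.6606) ≈ 9.983,  v_1 = u/||u|| ≈ (0.5592, 0.7805, 0.2796) (||v_1|| = 1).

λ_1 = 9.7913,  λ_2 = 5.2087,  λ_3 = 2;  v_1 ≈ (0.5592, 0.7805, 0.2796)


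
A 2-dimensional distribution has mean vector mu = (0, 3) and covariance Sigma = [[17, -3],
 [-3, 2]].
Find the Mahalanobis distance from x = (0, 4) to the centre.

Step 1 — centre the observation: (x - mu) = (0, 1).

Step 2 — invert Sigma. det(Sigma) = 17·2 - (-3)² = 25.
  Sigma^{-1} = (1/det) · [[d, -b], [-b, a]] = [[0.08, 0.12],
 [0.12, 0.68]].

Step 3 — form the quadratic (x - mu)^T · Sigma^{-1} · (x - mu):
  Sigma^{-1} · (x - mu) = (0.12, 0.68).
  (x - mu)^T · [Sigma^{-1} · (x - mu)] = (0)·(0.12) + (1)·(0.68) = 0.68.

Step 4 — take square root: d = √(0.68) ≈ 0.8246.

d(x, mu) = √(0.68) ≈ 0.8246


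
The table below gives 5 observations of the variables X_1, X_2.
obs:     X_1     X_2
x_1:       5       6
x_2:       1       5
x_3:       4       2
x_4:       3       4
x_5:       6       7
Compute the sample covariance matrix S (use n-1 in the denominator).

Step 1 — column means:
  mean(X_1) = (5 + 1 + 4 + 3 + 6) / 5 = 19/5 = 3.8
  mean(X_2) = (6 + 5 + 2 + 4 + 7) / 5 = 24/5 = 4.8

Step 2 — sample covariance S[i,j] = (1/(n-1)) · Σ_k (x_{k,i} - mean_i) · (x_{k,j} - mean_j), with n-1 = 4.
  S[X_1,X_1] = ((1.2)·(1.2) + (-2.8)·(-2.8) + (0.2)·(0.2) + (-0.8)·(-0.8) + (2.2)·(2.2)) / 4 = 14.8/4 = 3.7
  S[X_1,X_2] = ((1.2)·(1.2) + (-2.8)·(0.2) + (0.2)·(-2.8) + (-0.8)·(-0.8) + (2.2)·(2.2)) / 4 = 5.8/4 = 1.45
  S[X_2,X_2] = ((1.2)·(1.2) + (0.2)·(0.2) + (-2.8)·(-2.8) + (-0.8)·(-0.8) + (2.2)·(2.2)) / 4 = 14.8/4 = 3.7

S is symmetric (S[j,i] = S[i,j]). Assembling:

S = [[3.7, 1.45],
 [1.45, 3.7]]


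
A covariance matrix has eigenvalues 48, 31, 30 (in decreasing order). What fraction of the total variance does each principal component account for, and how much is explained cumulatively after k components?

Step 1 — total variance = trace(Sigma) = Σ λ_i = 48 + 31 + 30 = 109.

Step 2 — fraction explained by component i = λ_i / Σ λ:
  PC1: 48/109 = 0.4404
  PC2: 31/109 = 0.2844
  PC3: 30/109 = 0.2752

Step 3 — cumulative fraction after k components = (λ_1 + ... + λ_k) / Σ λ:
  k = 1: 48/109 = 0.4404
  k = 2: (48 + 31)/109 = 79/109 = 0.7248
  k = 3: (48 + 31 + 30)/109 = 109/109 = 1

Summary (fraction, with percent):

explained: PC1 0.4404 (44.04%), PC2 0.2844 (28.44%), PC3 0.2752 (27.52%);  cumulative: 0.4404, 0.7248, 1


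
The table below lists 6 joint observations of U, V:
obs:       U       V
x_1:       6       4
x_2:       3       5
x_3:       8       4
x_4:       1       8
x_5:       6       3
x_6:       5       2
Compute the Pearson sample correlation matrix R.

Step 1 — column means:
  mean(U) = (6 + 3 + 8 + 1 + 6 + 5) / 6 = 29/6 = 4.8333
  mean(V) = (4 + 5 + 4 + 8 + 3 + 2) / 6 = 26/6 = 4.3333

Step 2 — sample variances and covariances s[i,j] = (1/(n-1)) · Σ_k (x_{k,i} - mean_i) · (x_{k,j} - mean_j), with n-1 = 5:
  s[U,U] = ((1.1667)·(1.1667) + (-1.8333)·(-1.8333) + (3.1667)·(3.1667) + (-3.8333)·(-3.8333) + (1.1667)·(1.1667) + (0.1667)·(0.1667)) / 5 = 30.8333/5 = 6.1667
  s[U,V] = ((1.1667)·(-0.3333) + (-1.8333)·(0.6667) + (3.1667)·(-0.3333) + (-3.8333)·(3.6667) + (1.1667)·(-1.3333) + (0.1667)·(-2.3333)) / 5 = -18.6667/5 = -3.7333
  s[V,V] = ((-0.3333)·(-0.3333) + (0.6667)·(0.6667) + (-0.3333)·(-0.3333) + (3.6667)·(3.6667) + (-1.3333)·(-1.3333) + (-2.3333)·(-2.3333)) / 5 = 21.3333/5 = 4.2667
  Sample standard deviations s_i = √(s[i,i]):
  s(U) = √(6.1667) = 2.4833
  s(V) = √(4.2667) = 2.0656

Step 3 — r_{ij} = s_{ij} / (s_i · s_j):
  r[U,U] = 1 (diagonal).
  r[U,V] = -3.7333 / (2.4833 · 2.0656) = -3.7333 / 5.1294 = -0.7278
  r[V,V] = 1 (diagonal).

R is symmetric with unit diagonal. Assembling:

R = [[1, -0.7278],
 [-0.7278, 1]]


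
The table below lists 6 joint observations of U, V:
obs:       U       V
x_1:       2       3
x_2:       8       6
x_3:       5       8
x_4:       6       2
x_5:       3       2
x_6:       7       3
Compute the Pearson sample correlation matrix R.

Step 1 — column means:
  mean(U) = (2 + 8 + 5 + 6 + 3 + 7) / 6 = 31/6 = 5.1667
  mean(V) = (3 + 6 + 8 + 2 + 2 + 3) / 6 = 24/6 = 4

Step 2 — sample variances and covariances s[i,j] = (1/(n-1)) · Σ_k (x_{k,i} - mean_i) · (x_{k,j} - mean_j), with n-1 = 5:
  s[U,U] = ((-3.1667)·(-3.1667) + (2.8333)·(2.8333) + (-0.1667)·(-0.1667) + (0.8333)·(0.8333) + (-2.1667)·(-2.1667) + (1.8333)·(1.8333)) / 5 = 26.8333/5 = 5.3667
  s[U,V] = ((-3.1667)·(-1) + (2.8333)·(2) + (-0.1667)·(4) + (0.8333)·(-2) + (-2.1667)·(-2) + (1.8333)·(-1)) / 5 = 9/5 = 1.8
  s[V,V] = ((-1)·(-1) + (2)·(2) + (4)·(4) + (-2)·(-2) + (-2)·(-2) + (-1)·(-1)) / 5 = 30/5 = 6
  Sample standard deviations s_i = √(s[i,i]):
  s(U) = √(5.3667) = 2.3166
  s(V) = √(6) = 2.4495

Step 3 — r_{ij} = s_{ij} / (s_i · s_j):
  r[U,U] = 1 (diagonal).
  r[U,V] = 1.8 / (2.3166 · 2.4495) = 1.8 / 5.6745 = 0.3172
  r[V,V] = 1 (diagonal).

R is symmetric with unit diagonal. Assembling:

R = [[1, 0.3172],
 [0.3172, 1]]


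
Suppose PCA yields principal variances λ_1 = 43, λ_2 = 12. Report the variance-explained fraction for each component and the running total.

Step 1 — total variance = trace(Sigma) = Σ λ_i = 43 + 12 = 55.

Step 2 — fraction explained by component i = λ_i / Σ λ:
  PC1: 43/55 = 0.7818
  PC2: 12/55 = 0.2182

Step 3 — cumulative fraction after k components = (λ_1 + ... + λ_k) / Σ λ:
  k = 1: 43/55 = 0.7818
  k = 2: (43 + 12)/55 = 55/55 = 1

Summary (fraction, with percent):

explained: PC1 0.7818 (78.18%), PC2 0.2182 (21.82%);  cumulative: 0.7818, 1


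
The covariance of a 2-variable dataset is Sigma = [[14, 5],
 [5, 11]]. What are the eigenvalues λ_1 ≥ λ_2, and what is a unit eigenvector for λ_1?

Step 1 — characteristic polynomial of 2×2 Sigma:
  det(Sigma - λI) = λ² - trace · λ + det = 0.
  trace = 14 + 11 = 25, det = 14·11 - (5)² = 129.
Step 2 — discriminant:
  Δ = trace² - 4·det = 625 - 516 = 109.
Step 3 — eigenvalues:
  λ = (trace ± √Δ)/2 = (25 ± 10.4403)/2,
  λ_1 = 17.7202,  λ_2 = 7.2798.

Step 4 — unit eigenvector for λ_1: solve (Sigma - λ_1 I)v = 0. First row:
  (14 - 17.7202)·v_x + (5)·v_y = 0, i.e. (-3.7202)·v_x + (5)·v_y = 0,
  so v ∝ (b, λ_1 - a) = (5, 3.7202) = u.
  ||u|| = √((5)² + (3.7202)²) = √(38.8395) ≈ 6.2321,
  v_1 = u/||u|| ≈ (0.8023, 0.5969) (||v_1|| = 1).

λ_1 = 17.7202,  λ_2 = 7.2798;  v_1 ≈ (0.8023, 0.5969)


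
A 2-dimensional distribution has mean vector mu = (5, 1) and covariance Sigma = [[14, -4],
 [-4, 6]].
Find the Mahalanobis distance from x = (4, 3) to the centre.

Step 1 — centre the observation: (x - mu) = (-1, 2).

Step 2 — invert Sigma. det(Sigma) = 14·6 - (-4)² = 68.
  Sigma^{-1} = (1/det) · [[d, -b], [-b, a]] = [[0.0882, 0.0588],
 [0.0588, 0.2059]].

Step 3 — form the quadratic (x - mu)^T · Sigma^{-1} · (x - mu):
  Sigma^{-1} · (x - mu) = (0.0294, 0.3529).
  (x - mu)^T · [Sigma^{-1} · (x - mu)] = (-1)·(0.0294) + (2)·(0.3529) = 0.6765.

Step 4 — take square root: d = √(0.6765) ≈ 0.8225.

d(x, mu) = √(0.6765) ≈ 0.8225


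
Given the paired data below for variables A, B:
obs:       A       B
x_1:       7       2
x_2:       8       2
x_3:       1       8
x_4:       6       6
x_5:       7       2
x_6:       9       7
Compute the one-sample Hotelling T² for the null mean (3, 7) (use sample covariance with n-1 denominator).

Step 1 — sample mean vector:
  mean(A) = (7 + 8 + 1 + 6 + 7 + 9) / 6 = 38/6 = 6.3333
  mean(B) = (2 + 2 + 8 + 6 + 2 + 7) / 6 = 27/6 = 4.5
  x̄ = (6.3333, 4.5),  deviation x̄ - mu_0 = (6.3333, 4.5) - (3, 7) = (3.3333, -2.5).

Step 2 — sample covariance matrix, S[i,j] = (1/(n-1)) · Σ_k (x_{k,i} - mean_i) · (x_{k,j} - mean_j), divisor n-1 = 5:
  S[A,A] = ((0.6667)·(0.6667) + (1.6667)·(1.6667) + (-5.3333)·(-5.3333) + (-0.3333)·(-0.3333) + (0.6667)·(0.6667) + (2.6667)·(2.6667)) / 5 = 39.3333/5 = 7.8667
  S[A,B] = ((0.6667)·(-2.5) + (1.6667)·(-2.5) + (-5.3333)·(3.5) + (-0.3333)·(1.5) + (0.6667)·(-2.5) + (2.6667)·(2.5)) / 5 = -20/5 = -4
  S[B,B] = ((-2.5)·(-2.5) + (-2.5)·(-2.5) + (3.5)·(3.5) + (1.5)·(1.5) + (-2.5)·(-2.5) + (2.5)·(2.5)) / 5 = 39.5/5 = 7.9
  S = [[7.8667, -4],
 [-4, 7.9]].

Step 3 — invert S. det(S) = 7.8667·7.9 - (-4)² = 46.1467.
  S^{-1} = (1/det) · [[d, -b], [-b, a]] = [[0.1712, 0.0867],
 [0.0867, 0.1705]].

Step 4 — quadratic form (x̄ - mu_0)^T · S^{-1} · (x̄ - mu_0):
  S^{-1} · (x̄ - mu_0) = (0.3539, -0.1372),
  (x̄ - mu_0)^T · [...] = (3.3333)·(0.3539) + (-2.5)·(-0.1372) = 1.5229.

Step 5 — scale by n: T² = 6 · 1.5229 = 9.1375.

T² ≈ 9.1375


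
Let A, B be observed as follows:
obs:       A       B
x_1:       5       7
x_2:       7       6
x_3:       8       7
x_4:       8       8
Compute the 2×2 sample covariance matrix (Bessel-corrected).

Step 1 — column means:
  mean(A) = (5 + 7 + 8 + 8) / 4 = 28/4 = 7
  mean(B) = (7 + 6 + 7 + 8) / 4 = 28/4 = 7

Step 2 — sample covariance S[i,j] = (1/(n-1)) · Σ_k (x_{k,i} - mean_i) · (x_{k,j} - mean_j), with n-1 = 3.
  S[A,A] = ((-2)·(-2) + (0)·(0) + (1)·(1) + (1)·(1)) / 3 = 6/3 = 2
  S[A,B] = ((-2)·(0) + (0)·(-1) + (1)·(0) + (1)·(1)) / 3 = 1/3 = 0.3333
  S[B,B] = ((0)·(0) + (-1)·(-1) + (0)·(0) + (1)·(1)) / 3 = 2/3 = 0.6667

S is symmetric (S[j,i] = S[i,j]). Assembling:

S = [[2, 0.3333],
 [0.3333, 0.6667]]


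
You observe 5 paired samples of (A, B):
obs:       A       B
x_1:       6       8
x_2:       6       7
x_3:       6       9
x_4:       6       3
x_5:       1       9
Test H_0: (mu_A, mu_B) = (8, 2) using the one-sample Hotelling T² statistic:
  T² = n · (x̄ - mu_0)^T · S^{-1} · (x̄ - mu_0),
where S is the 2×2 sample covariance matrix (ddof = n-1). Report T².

Step 1 — sample mean vector:
  mean(A) = (6 + 6 + 6 + 6 + 1) / 5 = 25/5 = 5
  mean(B) = (8 + 7 + 9 + 3 + 9) / 5 = 36/5 = 7.2
  x̄ = (5, 7.2),  deviation x̄ - mu_0 = (5, 7.2) - (8, 2) = (-3, 5.2).

Step 2 — sample covariance matrix, S[i,j] = (1/(n-1)) · Σ_k (x_{k,i} - mean_i) · (x_{k,j} - mean_j), divisor n-1 = 4:
  S[A,A] = ((1)·(1) + (1)·(1) + (1)·(1) + (1)·(1) + (-4)·(-4)) / 4 = 20/4 = 5
  S[A,B] = ((1)·(0.8) + (1)·(-0.2) + (1)·(1.8) + (1)·(-4.2) + (-4)·(1.8)) / 4 = -9/4 = -2.25
  S[B,B] = ((0.8)·(0.8) + (-0.2)·(-0.2) + (1.8)·(1.8) + (-4.2)·(-4.2) + (1.8)·(1.8)) / 4 = 24.8/4 = 6.2
  S = [[5, -2.25],
 [-2.25, 6.2]].

Step 3 — invert S. det(S) = 5·6.2 - (-2.25)² = 25.9375.
  S^{-1} = (1/det) · [[d, -b], [-b, a]] = [[0.239, 0.0867],
 [0.0867, 0.1928]].

Step 4 — quadratic form (x̄ - mu_0)^T · S^{-1} · (x̄ - mu_0):
  S^{-1} · (x̄ - mu_0) = (-0.266, 0.7422),
  (x̄ - mu_0)^T · [...] = (-3)·(-0.266) + (5.2)·(0.7422) = 4.6573.

Step 5 — scale by n: T² = 5 · 4.6573 = 23.2867.

T² ≈ 23.2867


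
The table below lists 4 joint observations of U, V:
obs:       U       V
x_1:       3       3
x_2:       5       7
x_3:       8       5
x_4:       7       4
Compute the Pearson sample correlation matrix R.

Step 1 — column means:
  mean(U) = (3 + 5 + 8 + 7) / 4 = 23/4 = 5.75
  mean(V) = (3 + 7 + 5 + 4) / 4 = 19/4 = 4.75

Step 2 — sample variances and covariances s[i,j] = (1/(n-1)) · Σ_k (x_{k,i} - mean_i) · (x_{k,j} - mean_j), with n-1 = 3:
  s[U,U] = ((-2.75)·(-2.75) + (-0.75)·(-0.75) + (2.25)·(2.25) + (1.25)·(1.25)) / 3 = 14.75/3 = 4.9167
  s[U,V] = ((-2.75)·(-1.75) + (-0.75)·(2.25) + (2.25)·(0.25) + (1.25)·(-0.75)) / 3 = 2.75/3 = 0.9167
  s[V,V] = ((-1.75)·(-1.75) + (2.25)·(2.25) + (0.25)·(0.25) + (-0.75)·(-0.75)) / 3 = 8.75/3 = 2.9167
  Sample standard deviations s_i = √(s[i,i]):
  s(U) = √(4.9167) = 2.2174
  s(V) = √(2.9167) = 1.7078

Step 3 — r_{ij} = s_{ij} / (s_i · s_j):
  r[U,U] = 1 (diagonal).
  r[U,V] = 0.9167 / (2.2174 · 1.7078) = 0.9167 / 3.7869 = 0.2421
  r[V,V] = 1 (diagonal).

R is symmetric with unit diagonal. Assembling:

R = [[1, 0.2421],
 [0.2421, 1]]


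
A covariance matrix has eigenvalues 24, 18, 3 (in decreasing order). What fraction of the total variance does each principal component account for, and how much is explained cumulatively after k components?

Step 1 — total variance = trace(Sigma) = Σ λ_i = 24 + 18 + 3 = 45.

Step 2 — fraction explained by component i = λ_i / Σ λ:
  PC1: 24/45 = 0.5333
  PC2: 18/45 = 0.4
  PC3: 3/45 = 0.0667

Step 3 — cumulative fraction after k components = (λ_1 + ... + λ_k) / Σ λ:
  k = 1: 24/45 = 0.5333
  k = 2: (24 + 18)/45 = 42/45 = 0.9333
  k = 3: (24 + 18 + 3)/45 = 45/45 = 1

Summary (fraction, with percent):

explained: PC1 0.5333 (53.33%), PC2 0.4 (40%), PC3 0.0667 (6.67%);  cumulative: 0.5333, 0.9333, 1


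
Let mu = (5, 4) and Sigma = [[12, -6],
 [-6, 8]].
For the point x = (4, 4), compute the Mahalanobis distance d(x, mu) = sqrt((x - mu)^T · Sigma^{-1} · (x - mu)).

Step 1 — centre the observation: (x - mu) = (-1, 0).

Step 2 — invert Sigma. det(Sigma) = 12·8 - (-6)² = 60.
  Sigma^{-1} = (1/det) · [[d, -b], [-b, a]] = [[0.1333, 0.1],
 [0.1, 0.2]].

Step 3 — form the quadratic (x - mu)^T · Sigma^{-1} · (x - mu):
  Sigma^{-1} · (x - mu) = (-0.1333, -0.1).
  (x - mu)^T · [Sigma^{-1} · (x - mu)] = (-1)·(-0.1333) + (0)·(-0.1) = 0.1333.

Step 4 — take square root: d = √(0.1333) ≈ 0.3651.

d(x, mu) = √(0.1333) ≈ 0.3651


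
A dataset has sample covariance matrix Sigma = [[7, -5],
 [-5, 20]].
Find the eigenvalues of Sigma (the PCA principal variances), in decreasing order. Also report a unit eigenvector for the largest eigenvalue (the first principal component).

Step 1 — characteristic polynomial of 2×2 Sigma:
  det(Sigma - λI) = λ² - trace · λ + det = 0.
  trace = 7 + 20 = 27, det = 7·20 - (-5)² = 115.
Step 2 — discriminant:
  Δ = trace² - 4·det = 729 - 460 = 269.
Step 3 — eigenvalues:
  λ = (trace ± √Δ)/2 = (27 ± 16.4012)/2,
  λ_1 = 21.7006,  λ_2 = 5.2994.

Step 4 — unit eigenvector for λ_1: solve (Sigma - λ_1 I)v = 0. First row:
  (7 - 21.7006)·v_x + (-5)·v_y = 0, i.e. (-14.7006)·v_x + (-5)·v_y = 0,
  so v ∝ (b, λ_1 - a) = (-5, 14.7006); multiply by -1 so the first entry is positive: u = (5, -14.7006).
  ||u|| = √((5)² + (-14.7006)²) = √(241.1079) ≈ 15.5277,
  v_1 = u/||u|| ≈ (0.322, -0.9467) (||v_1|| = 1).

λ_1 = 21.7006,  λ_2 = 5.2994;  v_1 ≈ (0.322, -0.9467)


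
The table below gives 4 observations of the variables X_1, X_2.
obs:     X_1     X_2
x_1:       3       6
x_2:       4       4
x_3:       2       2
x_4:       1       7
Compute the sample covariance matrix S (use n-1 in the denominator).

Step 1 — column means:
  mean(X_1) = (3 + 4 + 2 + 1) / 4 = 10/4 = 2.5
  mean(X_2) = (6 + 4 + 2 + 7) / 4 = 19/4 = 4.75

Step 2 — sample covariance S[i,j] = (1/(n-1)) · Σ_k (x_{k,i} - mean_i) · (x_{k,j} - mean_j), with n-1 = 3.
  S[X_1,X_1] = ((0.5)·(0.5) + (1.5)·(1.5) + (-0.5)·(-0.5) + (-1.5)·(-1.5)) / 3 = 5/3 = 1.6667
  S[X_1,X_2] = ((0.5)·(1.25) + (1.5)·(-0.75) + (-0.5)·(-2.75) + (-1.5)·(2.25)) / 3 = -2.5/3 = -0.8333
  S[X_2,X_2] = ((1.25)·(1.25) + (-0.75)·(-0.75) + (-2.75)·(-2.75) + (2.25)·(2.25)) / 3 = 14.75/3 = 4.9167

S is symmetric (S[j,i] = S[i,j]). Assembling:

S = [[1.6667, -0.8333],
 [-0.8333, 4.9167]]


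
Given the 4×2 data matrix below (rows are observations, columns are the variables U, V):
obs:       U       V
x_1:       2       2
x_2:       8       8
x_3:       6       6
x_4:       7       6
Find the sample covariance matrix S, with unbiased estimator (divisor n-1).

Step 1 — column means:
  mean(U) = (2 + 8 + 6 + 7) / 4 = 23/4 = 5.75
  mean(V) = (2 + 8 + 6 + 6) / 4 = 22/4 = 5.5

Step 2 — sample covariance S[i,j] = (1/(n-1)) · Σ_k (x_{k,i} - mean_i) · (x_{k,j} - mean_j), with n-1 = 3.
  S[U,U] = ((-3.75)·(-3.75) + (2.25)·(2.25) + (0.25)·(0.25) + (1.25)·(1.25)) / 3 = 20.75/3 = 6.9167
  S[U,V] = ((-3.75)·(-3.5) + (2.25)·(2.5) + (0.25)·(0.5) + (1.25)·(0.5)) / 3 = 19.5/3 = 6.5
  S[V,V] = ((-3.5)·(-3.5) + (2.5)·(2.5) + (0.5)·(0.5) + (0.5)·(0.5)) / 3 = 19/3 = 6.3333

S is symmetric (S[j,i] = S[i,j]). Assembling:

S = [[6.9167, 6.5],
 [6.5, 6.3333]]


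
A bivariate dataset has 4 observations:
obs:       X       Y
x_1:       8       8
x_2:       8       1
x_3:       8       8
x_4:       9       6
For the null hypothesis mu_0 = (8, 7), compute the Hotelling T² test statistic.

Step 1 — sample mean vector:
  mean(X) = (8 + 8 + 8 + 9) / 4 = 33/4 = 8.25
  mean(Y) = (8 + 1 + 8 + 6) / 4 = 23/4 = 5.75
  x̄ = (8.25, 5.75),  deviation x̄ - mu_0 = (8.25, 5.75) - (8, 7) = (0.25, -1.25).

Step 2 — sample covariance matrix, S[i,j] = (1/(n-1)) · Σ_k (x_{k,i} - mean_i) · (x_{k,j} - mean_j), divisor n-1 = 3:
  S[X,X] = ((-0.25)·(-0.25) + (-0.25)·(-0.25) + (-0.25)·(-0.25) + (0.75)·(0.75)) / 3 = 0.75/3 = 0.25
  S[X,Y] = ((-0.25)·(2.25) + (-0.25)·(-4.75) + (-0.25)·(2.25) + (0.75)·(0.25)) / 3 = 0.25/3 = 0.0833
  S[Y,Y] = ((2.25)·(2.25) + (-4.75)·(-4.75) + (2.25)·(2.25) + (0.25)·(0.25)) / 3 = 32.75/3 = 10.9167
  S = [[0.25, 0.0833],
 [0.0833, 10.9167]].

Step 3 — invert S. det(S) = 0.25·10.9167 - (0.0833)² = 2.7222.
  S^{-1} = (1/det) · [[d, -b], [-b, a]] = [[4.0102, -0.0306],
 [-0.0306, 0.0918]].

Step 4 — quadratic form (x̄ - mu_0)^T · S^{-1} · (x̄ - mu_0):
  S^{-1} · (x̄ - mu_0) = (1.0408, -0.1224),
  (x̄ - mu_0)^T · [...] = (0.25)·(1.0408) + (-1.25)·(-0.1224) = 0.4133.

Step 5 — scale by n: T² = 4 · 0.4133 = 1.6531.

T² ≈ 1.6531


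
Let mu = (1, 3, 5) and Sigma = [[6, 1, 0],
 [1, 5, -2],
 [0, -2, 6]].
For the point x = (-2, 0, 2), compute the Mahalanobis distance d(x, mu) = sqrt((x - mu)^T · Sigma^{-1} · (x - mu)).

Step 1 — centre the observation: (x - mu) = (-3, -3, -3).

Step 2 — invert Sigma (cofactor / det for 3×3, or solve directly):
  Sigma^{-1} = [[0.1733, -0.04, -0.0133],
 [-0.04, 0.24, 0.08],
 [-0.0133, 0.08, 0.1933]].

Step 3 — form the quadratic (x - mu)^T · Sigma^{-1} · (x - mu):
  Sigma^{-1} · (x - mu) = (-0.36, -0.84, -0.78).
  (x - mu)^T · [Sigma^{-1} · (x - mu)] = (-3)·(-0.36) + (-3)·(-0.84) + (-3)·(-0.78) = 5.94.

Step 4 — take square root: d = √(5.94) ≈ 2.4372.

d(x, mu) = √(5.94) ≈ 2.4372


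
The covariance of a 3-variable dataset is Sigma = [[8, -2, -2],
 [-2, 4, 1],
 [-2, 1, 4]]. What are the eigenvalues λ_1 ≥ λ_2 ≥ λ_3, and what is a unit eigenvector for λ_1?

Step 1 — characteristic polynomial p(λ) = det(λI - Sigma) = λ³ - tr·λ² + c_1·λ - det, where tr = trace, c_1 = sum of the principal 2×2 minors, det = det(Sigma):
  tr = 8 + 4 + 4 = 16,
  c_1 = (8·4 - (-2)²) + (8·4 - (-2)²) + (4·4 - (1)²) = 28 + 28 + 15 = 71,
  det = 8·(4·4 - (1)²) - (-2)·((-2)·4 - (1)·(-2)) + (-2)·((-2)·(1) - 4·(-2)) = 8·(15) - (-2)·(-6) + (-2)·(6) = 96.
  So p(λ) = λ³ - 16λ² + 71λ - 96.
Step 2 — look for an integer root (rational root theorem: any rational root is an integer divisor of 96). Testing λ = 3:
  p(3) = 27 - 144 + 213 - 96 = 0  ✓
  Dividing out (λ - 3): p(λ) = (λ - 3)(λ² - 13λ + 32).
Step 3 — remaining eigenvalues from the quadratic λ² - 13λ + 32 = 0:
  Δ = 13² - 4·32 = 169 - 128 = 41,  λ = (13 ± √41)/2 = (13 ± 6.4031)/2 ≈ 9.7016 or 3.2984.
  Sorted: λ_1 = 9.7016,  λ_2 = 3.2984,  λ_3 = 3  (check: sum = 16 = tr ✓).

Step 4 — unit eigenvector for λ_1 ≈ 9.7016: v spans the null space of (Sigma - λ_1 I), whose rows are
  r_1 = (-1.7016, -2, -2),  r_2 = (-2, -5.7016, 1),  r_3 = (-2, 1, -5.7016).
  v is orthogonal to every row, so take v ∝ r_1 × r_2 = ((-2)·(1) - (-2)·(-5.7016), (-2)·(-2) - (-1.7016)·(1), (-1.7016)·(-5.7016) - (-2)·(-2)) ≈ (-13.4031, 5.7016, 5.7016).
  Rescale (multiply by -1 so the first nonzero entry is positive): u = (13.4031, -5.7016, -5.7016).
  ||u|| = √((13.4031)² + (-5.7016)² + (-5.7016)²) = √(244.6594) ≈ 15.6416,  v_1 = u/||u|| ≈ (0.8569, -0.3645, -0.3645) (||v_1|| = 1).

λ_1 = 9.7016,  λ_2 = 3.2984,  λ_3 = 3;  v_1 ≈ (0.8569, -0.3645, -0.3645)


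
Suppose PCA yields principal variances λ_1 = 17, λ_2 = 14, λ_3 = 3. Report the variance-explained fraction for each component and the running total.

Step 1 — total variance = trace(Sigma) = Σ λ_i = 17 + 14 + 3 = 34.

Step 2 — fraction explained by component i = λ_i / Σ λ:
  PC1: 17/34 = 0.5
  PC2: 14/34 = 0.4118
  PC3: 3/34 = 0.0882

Step 3 — cumulative fraction after k components = (λ_1 + ... + λ_k) / Σ λ:
  k = 1: 17/34 = 0.5
  k = 2: (17 + 14)/34 = 31/34 = 0.9118
  k = 3: (17 + 14 + 3)/34 = 34/34 = 1

Summary (fraction, with percent):

explained: PC1 0.5 (50%), PC2 0.4118 (41.18%), PC3 0.0882 (8.82%);  cumulative: 0.5, 0.9118, 1


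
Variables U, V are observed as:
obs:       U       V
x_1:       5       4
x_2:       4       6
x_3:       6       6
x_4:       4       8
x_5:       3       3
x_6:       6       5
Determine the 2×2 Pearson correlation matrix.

Step 1 — column means:
  mean(U) = (5 + 4 + 6 + 4 + 3 + 6) / 6 = 28/6 = 4.6667
  mean(V) = (4 + 6 + 6 + 8 + 3 + 5) / 6 = 32/6 = 5.3333

Step 2 — sample variances and covariances s[i,j] = (1/(n-1)) · Σ_k (x_{k,i} - mean_i) · (x_{k,j} - mean_j), with n-1 = 5:
  s[U,U] = ((0.3333)·(0.3333) + (-0.6667)·(-0.6667) + (1.3333)·(1.3333) + (-0.6667)·(-0.6667) + (-1.6667)·(-1.6667) + (1.3333)·(1.3333)) / 5 = 7.3333/5 = 1.4667
  s[U,V] = ((0.3333)·(-1.3333) + (-0.6667)·(0.6667) + (1.3333)·(0.6667) + (-0.6667)·(2.6667) + (-1.6667)·(-2.3333) + (1.3333)·(-0.3333)) / 5 = 1.6667/5 = 0.3333
  s[V,V] = ((-1.3333)·(-1.3333) + (0.6667)·(0.6667) + (0.6667)·(0.6667) + (2.6667)·(2.6667) + (-2.3333)·(-2.3333) + (-0.3333)·(-0.3333)) / 5 = 15.3333/5 = 3.0667
  Sample standard deviations s_i = √(s[i,i]):
  s(U) = √(1.4667) = 1.2111
  s(V) = √(3.0667) = 1.7512

Step 3 — r_{ij} = s_{ij} / (s_i · s_j):
  r[U,U] = 1 (diagonal).
  r[U,V] = 0.3333 / (1.2111 · 1.7512) = 0.3333 / 2.1208 = 0.1572
  r[V,V] = 1 (diagonal).

R is symmetric with unit diagonal. Assembling:

R = [[1, 0.1572],
 [0.1572, 1]]


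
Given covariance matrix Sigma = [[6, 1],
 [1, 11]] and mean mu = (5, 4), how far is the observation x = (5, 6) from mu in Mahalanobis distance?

Step 1 — centre the observation: (x - mu) = (0, 2).

Step 2 — invert Sigma. det(Sigma) = 6·11 - (1)² = 65.
  Sigma^{-1} = (1/det) · [[d, -b], [-b, a]] = [[0.1692, -0.0154],
 [-0.0154, 0.0923]].

Step 3 — form the quadratic (x - mu)^T · Sigma^{-1} · (x - mu):
  Sigma^{-1} · (x - mu) = (-0.0308, 0.1846).
  (x - mu)^T · [Sigma^{-1} · (x - mu)] = (0)·(-0.0308) + (2)·(0.1846) = 0.3692.

Step 4 — take square root: d = √(0.3692) ≈ 0.6076.

d(x, mu) = √(0.3692) ≈ 0.6076


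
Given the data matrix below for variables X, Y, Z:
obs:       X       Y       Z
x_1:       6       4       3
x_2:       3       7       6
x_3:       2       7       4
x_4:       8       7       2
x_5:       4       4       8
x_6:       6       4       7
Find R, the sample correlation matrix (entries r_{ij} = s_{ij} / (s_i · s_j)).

Step 1 — column means:
  mean(X) = (6 + 3 + 2 + 8 + 4 + 6) / 6 = 29/6 = 4.8333
  mean(Y) = (4 + 7 + 7 + 7 + 4 + 4) / 6 = 33/6 = 5.5
  mean(Z) = (3 + 6 + 4 + 2 + 8 + 7) / 6 = 30/6 = 5

Step 2 — sample variances and covariances s[i,j] = (1/(n-1)) · Σ_k (x_{k,i} - mean_i) · (x_{k,j} - mean_j), with n-1 = 5:
  s[X,X] = ((1.1667)·(1.1667) + (-1.8333)·(-1.8333) + (-2.8333)·(-2.8333) + (3.1667)·(3.1667) + (-0.8333)·(-0.8333) + (1.1667)·(1.1667)) / 5 = 24.8333/5 = 4.9667
  s[X,Y] = ((1.1667)·(-1.5) + (-1.8333)·(1.5) + (-2.8333)·(1.5) + (3.1667)·(1.5) + (-0.8333)·(-1.5) + (1.1667)·(-1.5)) / 5 = -4.5/5 = -0.9
  s[X,Z] = ((1.1667)·(-2) + (-1.8333)·(1) + (-2.8333)·(-1) + (3.1667)·(-3) + (-0.8333)·(3) + (1.1667)·(2)) / 5 = -11/5 = -2.2
  s[Y,Y] = ((-1.5)·(-1.5) + (1.5)·(1.5) + (1.5)·(1.5) + (1.5)·(1.5) + (-1.5)·(-1.5) + (-1.5)·(-1.5)) / 5 = 13.5/5 = 2.7
  s[Y,Z] = ((-1.5)·(-2) + (1.5)·(1) + (1.5)·(-1) + (1.5)·(-3) + (-1.5)·(3) + (-1.5)·(2)) / 5 = -9/5 = -1.8
  s[Z,Z] = ((-2)·(-2) + (1)·(1) + (-1)·(-1) + (-3)·(-3) + (3)·(3) + (2)·(2)) / 5 = 28/5 = 5.6
  Sample standard deviations s_i = √(s[i,i]):
  s(X) = √(4.9667) = 2.2286
  s(Y) = √(2.7) = 1.6432
  s(Z) = √(5.6) = 2.3664

Step 3 — r_{ij} = s_{ij} / (s_i · s_j):
  r[X,X] = 1 (diagonal).
  r[X,Y] = -0.9 / (2.2286 · 1.6432) = -0.9 / 3.662 = -0.2458
  r[X,Z] = -2.2 / (2.2286 · 2.3664) = -2.2 / 5.2738 = -0.4172
  r[Y,Y] = 1 (diagonal).
  r[Y,Z] = -1.8 / (1.6432 · 2.3664) = -1.8 / 3.8884 = -0.4629
  r[Z,Z] = 1 (diagonal).

R is symmetric with unit diagonal. Assembling:

R = [[1, -0.2458, -0.4172],
 [-0.2458, 1, -0.4629],
 [-0.4172, -0.4629, 1]]
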